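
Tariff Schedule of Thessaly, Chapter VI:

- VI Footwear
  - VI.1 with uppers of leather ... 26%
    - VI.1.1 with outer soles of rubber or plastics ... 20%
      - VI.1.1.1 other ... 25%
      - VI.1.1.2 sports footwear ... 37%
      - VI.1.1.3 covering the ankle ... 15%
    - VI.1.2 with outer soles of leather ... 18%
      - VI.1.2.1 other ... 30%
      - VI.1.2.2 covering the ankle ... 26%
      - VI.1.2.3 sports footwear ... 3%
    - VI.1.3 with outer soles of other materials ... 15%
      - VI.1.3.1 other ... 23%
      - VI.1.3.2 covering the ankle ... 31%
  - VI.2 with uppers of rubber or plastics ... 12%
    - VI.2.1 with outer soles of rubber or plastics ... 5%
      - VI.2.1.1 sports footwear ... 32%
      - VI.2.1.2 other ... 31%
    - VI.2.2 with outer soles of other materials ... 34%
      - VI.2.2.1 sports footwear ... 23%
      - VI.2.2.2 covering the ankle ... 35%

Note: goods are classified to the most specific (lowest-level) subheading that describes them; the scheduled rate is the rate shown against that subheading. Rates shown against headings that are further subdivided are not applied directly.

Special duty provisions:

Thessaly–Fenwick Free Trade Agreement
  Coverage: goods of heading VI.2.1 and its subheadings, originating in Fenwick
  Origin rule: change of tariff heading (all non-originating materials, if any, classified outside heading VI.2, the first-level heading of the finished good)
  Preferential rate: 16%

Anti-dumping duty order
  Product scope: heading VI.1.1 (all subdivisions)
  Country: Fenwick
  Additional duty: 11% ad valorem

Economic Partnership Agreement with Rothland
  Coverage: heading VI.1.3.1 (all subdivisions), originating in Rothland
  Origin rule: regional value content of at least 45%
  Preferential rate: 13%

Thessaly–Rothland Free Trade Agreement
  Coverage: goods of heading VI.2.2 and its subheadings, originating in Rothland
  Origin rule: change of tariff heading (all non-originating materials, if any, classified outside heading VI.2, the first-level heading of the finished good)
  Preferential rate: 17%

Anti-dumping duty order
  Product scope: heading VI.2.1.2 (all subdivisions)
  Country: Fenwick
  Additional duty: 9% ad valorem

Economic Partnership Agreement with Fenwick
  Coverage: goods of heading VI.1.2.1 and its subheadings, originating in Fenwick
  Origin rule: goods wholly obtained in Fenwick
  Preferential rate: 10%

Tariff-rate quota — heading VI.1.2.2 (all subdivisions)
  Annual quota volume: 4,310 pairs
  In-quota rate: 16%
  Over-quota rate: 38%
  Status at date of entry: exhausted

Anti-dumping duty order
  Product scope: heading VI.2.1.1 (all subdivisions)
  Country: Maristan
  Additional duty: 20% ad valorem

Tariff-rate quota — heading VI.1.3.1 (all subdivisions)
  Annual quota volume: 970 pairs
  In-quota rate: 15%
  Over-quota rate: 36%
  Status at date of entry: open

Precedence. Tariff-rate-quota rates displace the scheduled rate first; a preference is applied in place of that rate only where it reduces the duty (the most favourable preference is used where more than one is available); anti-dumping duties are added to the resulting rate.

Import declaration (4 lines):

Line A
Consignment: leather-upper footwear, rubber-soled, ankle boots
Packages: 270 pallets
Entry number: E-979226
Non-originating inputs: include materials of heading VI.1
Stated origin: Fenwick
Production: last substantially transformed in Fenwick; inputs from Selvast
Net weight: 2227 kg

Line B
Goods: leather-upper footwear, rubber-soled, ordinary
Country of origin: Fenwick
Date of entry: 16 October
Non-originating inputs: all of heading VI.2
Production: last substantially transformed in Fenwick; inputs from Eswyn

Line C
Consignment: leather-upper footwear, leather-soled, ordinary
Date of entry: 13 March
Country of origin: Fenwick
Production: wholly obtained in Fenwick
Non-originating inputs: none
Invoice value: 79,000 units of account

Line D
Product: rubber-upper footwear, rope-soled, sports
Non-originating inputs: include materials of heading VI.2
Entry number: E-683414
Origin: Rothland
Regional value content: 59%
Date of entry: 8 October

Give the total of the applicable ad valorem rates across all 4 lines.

95%

Line A: leather-upper → VI.1; rubber-soled → VI.1.1; ankle boots → VI.1.1.3. Scheduled 15%. Fenwick agreement on VI.2.1: VI.1.1.3 not covered; Fenwick agreement on VI.1.2.1: VI.1.1.3 not covered; anti-dumping (Fenwick, VI.1.1): +11%; total 15% + 11% = 26%. → 26%.
Line B: leather-upper → VI.1; rubber-soled → VI.1.1; ordinary → VI.1.1.1. Scheduled 25%. Fenwick agreement on VI.2.1: VI.1.1.1 not covered; Fenwick agreement on VI.1.2.1: VI.1.1.1 not covered; anti-dumping (Fenwick, VI.1.1): +11%; total 25% + 11% = 36%. → 36%.
Line C: leather-upper → VI.1; leather-soled → VI.1.2; ordinary → VI.1.2.1. Scheduled 30%. Fenwick agreement on VI.2.1: VI.1.2.1 not covered; Fenwick agreement on VI.1.2.1: wholly obtained → 10% available; preferential 10%. → 10%.
Line D: rubber-upper → VI.2; rope-soled → VI.2.2; sports → VI.2.2.1. Scheduled 23%. Rothland agreement on VI.1.3.1: VI.2.2.1 not covered; Rothland agreement on VI.2.2: CTH not met. → 23%.
Sum: 26% + 36% + 10% + 23% = 95%.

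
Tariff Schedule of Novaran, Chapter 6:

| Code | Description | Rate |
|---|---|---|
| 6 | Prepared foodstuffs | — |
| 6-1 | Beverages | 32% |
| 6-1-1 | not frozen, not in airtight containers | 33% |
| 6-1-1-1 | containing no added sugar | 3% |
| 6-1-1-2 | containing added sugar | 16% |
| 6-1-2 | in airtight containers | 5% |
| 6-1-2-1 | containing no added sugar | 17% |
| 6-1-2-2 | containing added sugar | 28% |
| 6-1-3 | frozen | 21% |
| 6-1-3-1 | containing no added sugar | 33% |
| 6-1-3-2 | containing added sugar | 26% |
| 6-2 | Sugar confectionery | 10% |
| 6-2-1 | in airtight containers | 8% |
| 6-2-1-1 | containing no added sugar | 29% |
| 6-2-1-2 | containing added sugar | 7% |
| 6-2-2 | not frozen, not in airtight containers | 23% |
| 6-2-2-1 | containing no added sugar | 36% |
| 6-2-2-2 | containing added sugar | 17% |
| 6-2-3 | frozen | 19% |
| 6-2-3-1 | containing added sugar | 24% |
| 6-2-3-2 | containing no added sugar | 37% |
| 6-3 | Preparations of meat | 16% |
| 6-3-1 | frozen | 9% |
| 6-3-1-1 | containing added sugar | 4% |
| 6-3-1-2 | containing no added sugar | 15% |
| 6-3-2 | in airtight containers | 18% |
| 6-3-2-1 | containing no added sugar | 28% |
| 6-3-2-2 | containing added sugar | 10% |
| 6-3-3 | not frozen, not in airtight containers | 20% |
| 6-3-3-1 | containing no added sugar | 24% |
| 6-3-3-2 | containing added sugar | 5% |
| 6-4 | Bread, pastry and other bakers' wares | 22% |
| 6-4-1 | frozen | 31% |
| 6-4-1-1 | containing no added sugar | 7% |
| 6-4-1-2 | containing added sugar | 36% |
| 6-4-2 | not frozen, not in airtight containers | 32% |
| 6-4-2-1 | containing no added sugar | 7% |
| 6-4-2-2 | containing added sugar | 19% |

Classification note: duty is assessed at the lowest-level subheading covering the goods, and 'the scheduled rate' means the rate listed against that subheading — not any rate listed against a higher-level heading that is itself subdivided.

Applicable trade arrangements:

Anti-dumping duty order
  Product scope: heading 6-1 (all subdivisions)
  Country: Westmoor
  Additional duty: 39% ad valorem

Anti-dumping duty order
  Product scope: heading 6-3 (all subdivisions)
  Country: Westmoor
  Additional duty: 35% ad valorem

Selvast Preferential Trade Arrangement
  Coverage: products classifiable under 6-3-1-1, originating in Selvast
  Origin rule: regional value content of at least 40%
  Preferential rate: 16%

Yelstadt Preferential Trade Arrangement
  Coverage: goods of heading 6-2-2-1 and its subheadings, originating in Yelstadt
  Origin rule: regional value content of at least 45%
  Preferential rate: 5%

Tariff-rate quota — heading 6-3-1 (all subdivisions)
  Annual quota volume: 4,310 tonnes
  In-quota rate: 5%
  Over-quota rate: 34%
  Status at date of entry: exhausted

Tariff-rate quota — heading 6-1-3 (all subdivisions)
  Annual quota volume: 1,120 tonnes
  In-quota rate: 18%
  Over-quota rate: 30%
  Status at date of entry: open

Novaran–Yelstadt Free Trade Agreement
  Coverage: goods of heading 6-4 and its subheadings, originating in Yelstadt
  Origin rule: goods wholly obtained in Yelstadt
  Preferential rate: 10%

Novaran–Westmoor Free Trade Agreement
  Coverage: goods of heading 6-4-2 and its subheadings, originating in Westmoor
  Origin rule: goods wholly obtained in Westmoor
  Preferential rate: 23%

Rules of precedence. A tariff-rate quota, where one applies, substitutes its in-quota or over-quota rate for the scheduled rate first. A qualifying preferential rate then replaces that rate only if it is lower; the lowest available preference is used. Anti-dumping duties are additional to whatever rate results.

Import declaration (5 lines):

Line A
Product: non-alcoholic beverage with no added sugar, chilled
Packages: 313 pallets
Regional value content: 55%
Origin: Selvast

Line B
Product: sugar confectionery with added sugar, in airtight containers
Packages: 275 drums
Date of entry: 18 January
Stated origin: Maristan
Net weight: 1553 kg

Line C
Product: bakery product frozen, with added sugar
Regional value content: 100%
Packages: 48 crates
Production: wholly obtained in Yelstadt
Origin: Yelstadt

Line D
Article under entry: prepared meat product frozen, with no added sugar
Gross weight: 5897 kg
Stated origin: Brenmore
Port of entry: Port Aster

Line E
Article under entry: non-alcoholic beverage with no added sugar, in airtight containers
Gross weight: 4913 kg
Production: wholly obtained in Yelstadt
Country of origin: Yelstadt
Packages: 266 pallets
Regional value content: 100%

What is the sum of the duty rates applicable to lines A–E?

Line A: non-alcoholic beverage → 6-1; chilled → 6-1-1; with no added sugar → 6-1-1-1. Scheduled 3%. Selvast agreement on 6-3-1-1: 6-1-1-1 not covered. → 3%.
Line B: sugar confectionery → 6-2; in airtight containers → 6-2-1; with added sugar → 6-2-1-2. Scheduled 7%. No special measure applies. → 7%.
Line C: bakery product → 6-4; frozen → 6-4-1; with added sugar → 6-4-1-2. Scheduled 36%. Yelstadt agreement on 6-2-2-1: 6-4-1-2 not covered; Yelstadt agreement on 6-4: wholly obtained → 10% available; preferential 10%. → 10%.
Line D: prepared meat product → 6-3; frozen → 6-3-1; with no added sugar → 6-3-1-2. Scheduled 15%. quota on 6-3-1 exhausted → over-quota 34%. → 34%.
Line E: non-alcoholic beverage → 6-1; in airtight containers → 6-1-2; with no added sugar → 6-1-2-1. Scheduled 17%. Yelstadt agreement on 6-2-2-1: 6-1-2-1 not covered; Yelstadt agreement on 6-4: 6-1-2-1 not covered. → 17%.
Sum: 3% + 7% + 10% + 34% + 17% = 71%.

71%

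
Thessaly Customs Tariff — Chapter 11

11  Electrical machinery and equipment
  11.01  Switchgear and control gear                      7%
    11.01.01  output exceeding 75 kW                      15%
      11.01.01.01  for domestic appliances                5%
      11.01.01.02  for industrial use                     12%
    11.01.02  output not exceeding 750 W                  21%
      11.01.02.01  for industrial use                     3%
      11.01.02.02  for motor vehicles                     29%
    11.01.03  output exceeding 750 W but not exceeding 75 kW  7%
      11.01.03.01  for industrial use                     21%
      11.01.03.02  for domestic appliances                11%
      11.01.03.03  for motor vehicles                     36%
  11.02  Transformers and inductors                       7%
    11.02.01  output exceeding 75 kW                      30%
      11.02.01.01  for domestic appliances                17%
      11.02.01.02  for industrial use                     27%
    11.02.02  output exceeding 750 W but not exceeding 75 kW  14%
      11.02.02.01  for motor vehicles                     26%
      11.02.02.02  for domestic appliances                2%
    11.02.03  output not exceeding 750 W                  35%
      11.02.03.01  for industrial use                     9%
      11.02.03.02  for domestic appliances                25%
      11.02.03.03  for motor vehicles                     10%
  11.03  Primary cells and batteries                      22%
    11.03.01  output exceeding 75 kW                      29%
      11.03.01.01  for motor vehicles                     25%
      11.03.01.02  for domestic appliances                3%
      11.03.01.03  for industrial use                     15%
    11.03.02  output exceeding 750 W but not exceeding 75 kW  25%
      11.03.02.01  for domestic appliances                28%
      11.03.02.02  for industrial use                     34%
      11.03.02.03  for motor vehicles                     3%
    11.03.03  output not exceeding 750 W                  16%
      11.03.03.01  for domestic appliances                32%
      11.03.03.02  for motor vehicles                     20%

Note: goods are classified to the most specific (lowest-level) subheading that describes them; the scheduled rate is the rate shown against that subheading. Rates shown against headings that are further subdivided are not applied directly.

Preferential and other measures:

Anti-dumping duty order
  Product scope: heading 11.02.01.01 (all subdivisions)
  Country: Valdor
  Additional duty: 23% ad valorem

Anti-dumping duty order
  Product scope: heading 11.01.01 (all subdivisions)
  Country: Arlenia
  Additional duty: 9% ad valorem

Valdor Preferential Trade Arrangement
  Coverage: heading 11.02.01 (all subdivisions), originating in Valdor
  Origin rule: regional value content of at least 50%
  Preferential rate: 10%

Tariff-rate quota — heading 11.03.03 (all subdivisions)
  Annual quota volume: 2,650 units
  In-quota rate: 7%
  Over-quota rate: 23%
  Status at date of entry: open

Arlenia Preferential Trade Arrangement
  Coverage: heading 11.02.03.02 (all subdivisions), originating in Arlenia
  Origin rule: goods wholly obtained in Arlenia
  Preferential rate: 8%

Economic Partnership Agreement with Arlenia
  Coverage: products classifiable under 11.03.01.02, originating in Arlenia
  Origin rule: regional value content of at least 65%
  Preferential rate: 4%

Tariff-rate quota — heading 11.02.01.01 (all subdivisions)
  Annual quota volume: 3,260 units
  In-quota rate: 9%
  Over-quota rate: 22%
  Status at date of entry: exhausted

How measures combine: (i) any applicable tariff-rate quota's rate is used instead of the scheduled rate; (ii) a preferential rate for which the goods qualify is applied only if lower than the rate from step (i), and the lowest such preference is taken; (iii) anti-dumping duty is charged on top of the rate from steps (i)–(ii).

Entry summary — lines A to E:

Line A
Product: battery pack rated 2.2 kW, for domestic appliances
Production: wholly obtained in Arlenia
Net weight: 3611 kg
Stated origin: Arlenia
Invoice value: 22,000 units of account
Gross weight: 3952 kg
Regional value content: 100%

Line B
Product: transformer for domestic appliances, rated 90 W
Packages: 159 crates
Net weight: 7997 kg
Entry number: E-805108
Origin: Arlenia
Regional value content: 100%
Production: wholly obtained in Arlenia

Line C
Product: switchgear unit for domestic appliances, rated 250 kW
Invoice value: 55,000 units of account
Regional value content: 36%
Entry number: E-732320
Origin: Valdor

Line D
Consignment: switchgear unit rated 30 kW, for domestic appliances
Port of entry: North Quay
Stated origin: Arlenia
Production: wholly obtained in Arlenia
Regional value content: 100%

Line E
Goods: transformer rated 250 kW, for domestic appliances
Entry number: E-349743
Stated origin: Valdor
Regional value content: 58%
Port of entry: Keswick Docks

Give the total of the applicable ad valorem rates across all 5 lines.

85%

Line A: battery pack → 11.03; rated 2.2 kW → 11.03.02; for domestic appliances → 11.03.02.01. Scheduled 28%. Arlenia agreement on 11.02.03.02: 11.03.02.01 not covered; Arlenia agreement on 11.03.01.02: 11.03.02.01 not covered. → 28%.
Line B: transformer → 11.02; rated 90 W → 11.02.03; for domestic appliances → 11.02.03.02. Scheduled 25%. Arlenia agreement on 11.02.03.02: wholly obtained → 8% available; Arlenia agreement on 11.03.01.02: 11.02.03.02 not covered; preferential 8%. → 8%.
Line C: switchgear unit → 11.01; rated 250 kW → 11.01.01; for domestic appliances → 11.01.01.01. Scheduled 5%. Valdor agreement on 11.02.01: 11.01.01.01 not covered. → 5%.
Line D: switchgear unit → 11.01; rated 30 kW → 11.01.03; for domestic appliances → 11.01.03.02. Scheduled 11%. Arlenia agreement on 11.02.03.02: 11.01.03.02 not covered; Arlenia agreement on 11.03.01.02: 11.01.03.02 not covered. → 11%.
Line E: transformer → 11.02; rated 250 kW → 11.02.01; for domestic appliances → 11.02.01.01. Scheduled 17%. quota on 11.02.01.01 exhausted → over-quota 22%; Valdor agreement on 11.02.01: RVC ≥ 50% → 10% available; preferential 10%; anti-dumping (Valdor, 11.02.01.01): +23%; total 10% + 23% = 33%. → 33%.
Sum: 28% + 8% + 5% + 11% + 33% = 85%.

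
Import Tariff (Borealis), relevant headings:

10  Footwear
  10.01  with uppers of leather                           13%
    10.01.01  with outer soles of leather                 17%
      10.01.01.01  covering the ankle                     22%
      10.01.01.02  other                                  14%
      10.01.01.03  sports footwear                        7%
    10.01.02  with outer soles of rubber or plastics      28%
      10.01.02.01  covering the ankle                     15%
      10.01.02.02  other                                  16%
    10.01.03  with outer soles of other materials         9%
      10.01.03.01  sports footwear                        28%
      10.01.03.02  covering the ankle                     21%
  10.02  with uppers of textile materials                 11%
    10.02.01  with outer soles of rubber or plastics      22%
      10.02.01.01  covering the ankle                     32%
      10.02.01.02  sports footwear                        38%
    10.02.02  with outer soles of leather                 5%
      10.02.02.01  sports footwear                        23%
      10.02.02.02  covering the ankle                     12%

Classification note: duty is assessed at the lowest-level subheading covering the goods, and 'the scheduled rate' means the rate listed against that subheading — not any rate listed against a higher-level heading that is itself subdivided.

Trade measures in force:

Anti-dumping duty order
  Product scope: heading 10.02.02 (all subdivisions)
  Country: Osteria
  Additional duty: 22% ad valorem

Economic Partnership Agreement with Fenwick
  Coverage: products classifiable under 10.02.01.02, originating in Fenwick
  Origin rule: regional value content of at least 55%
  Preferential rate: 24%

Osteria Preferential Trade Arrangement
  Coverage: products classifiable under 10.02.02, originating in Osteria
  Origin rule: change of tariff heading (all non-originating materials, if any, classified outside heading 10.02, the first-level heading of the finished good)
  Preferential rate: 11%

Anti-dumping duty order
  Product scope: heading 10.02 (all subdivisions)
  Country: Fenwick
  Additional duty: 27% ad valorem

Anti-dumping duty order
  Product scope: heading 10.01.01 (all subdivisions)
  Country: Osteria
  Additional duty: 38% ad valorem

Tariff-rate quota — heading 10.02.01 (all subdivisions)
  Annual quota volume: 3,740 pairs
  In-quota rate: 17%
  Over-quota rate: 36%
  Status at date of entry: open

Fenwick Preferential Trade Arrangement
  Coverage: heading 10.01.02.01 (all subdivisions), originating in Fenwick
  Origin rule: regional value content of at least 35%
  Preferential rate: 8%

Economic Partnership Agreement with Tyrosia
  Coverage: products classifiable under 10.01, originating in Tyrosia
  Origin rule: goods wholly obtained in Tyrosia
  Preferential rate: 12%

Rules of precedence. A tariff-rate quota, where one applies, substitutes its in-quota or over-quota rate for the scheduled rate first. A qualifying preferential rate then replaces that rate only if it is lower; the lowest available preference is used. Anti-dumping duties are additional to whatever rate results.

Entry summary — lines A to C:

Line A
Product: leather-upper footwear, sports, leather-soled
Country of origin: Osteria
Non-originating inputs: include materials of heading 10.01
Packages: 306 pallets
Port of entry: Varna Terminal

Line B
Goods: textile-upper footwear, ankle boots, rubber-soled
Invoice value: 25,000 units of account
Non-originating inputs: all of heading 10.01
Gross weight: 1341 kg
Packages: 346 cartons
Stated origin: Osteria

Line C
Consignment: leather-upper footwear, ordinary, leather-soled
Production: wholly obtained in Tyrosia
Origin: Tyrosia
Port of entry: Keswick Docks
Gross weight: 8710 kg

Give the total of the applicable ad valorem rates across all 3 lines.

74%

Line A: leather-upper → 10.01; leather-soled → 10.01.01; sports → 10.01.01.03. Scheduled 7%. Osteria agreement on 10.02.02: 10.01.01.03 not covered; anti-dumping (Osteria, 10.01.01): +38%; total 7% + 38% = 45%. → 45%.
Line B: textile-upper → 10.02; rubber-soled → 10.02.01; ankle boots → 10.02.01.01. Scheduled 32%. quota on 10.02.01 open → in-quota 17%; Osteria agreement on 10.02.02: 10.02.01.01 not covered. → 17%.
Line C: leather-upper → 10.01; leather-soled → 10.01.01; ordinary → 10.01.01.02. Scheduled 14%. Tyrosia agreement on 10.01: wholly obtained → 12% available; preferential 12%. → 12%.
Sum: 45% + 17% + 12% = 74%.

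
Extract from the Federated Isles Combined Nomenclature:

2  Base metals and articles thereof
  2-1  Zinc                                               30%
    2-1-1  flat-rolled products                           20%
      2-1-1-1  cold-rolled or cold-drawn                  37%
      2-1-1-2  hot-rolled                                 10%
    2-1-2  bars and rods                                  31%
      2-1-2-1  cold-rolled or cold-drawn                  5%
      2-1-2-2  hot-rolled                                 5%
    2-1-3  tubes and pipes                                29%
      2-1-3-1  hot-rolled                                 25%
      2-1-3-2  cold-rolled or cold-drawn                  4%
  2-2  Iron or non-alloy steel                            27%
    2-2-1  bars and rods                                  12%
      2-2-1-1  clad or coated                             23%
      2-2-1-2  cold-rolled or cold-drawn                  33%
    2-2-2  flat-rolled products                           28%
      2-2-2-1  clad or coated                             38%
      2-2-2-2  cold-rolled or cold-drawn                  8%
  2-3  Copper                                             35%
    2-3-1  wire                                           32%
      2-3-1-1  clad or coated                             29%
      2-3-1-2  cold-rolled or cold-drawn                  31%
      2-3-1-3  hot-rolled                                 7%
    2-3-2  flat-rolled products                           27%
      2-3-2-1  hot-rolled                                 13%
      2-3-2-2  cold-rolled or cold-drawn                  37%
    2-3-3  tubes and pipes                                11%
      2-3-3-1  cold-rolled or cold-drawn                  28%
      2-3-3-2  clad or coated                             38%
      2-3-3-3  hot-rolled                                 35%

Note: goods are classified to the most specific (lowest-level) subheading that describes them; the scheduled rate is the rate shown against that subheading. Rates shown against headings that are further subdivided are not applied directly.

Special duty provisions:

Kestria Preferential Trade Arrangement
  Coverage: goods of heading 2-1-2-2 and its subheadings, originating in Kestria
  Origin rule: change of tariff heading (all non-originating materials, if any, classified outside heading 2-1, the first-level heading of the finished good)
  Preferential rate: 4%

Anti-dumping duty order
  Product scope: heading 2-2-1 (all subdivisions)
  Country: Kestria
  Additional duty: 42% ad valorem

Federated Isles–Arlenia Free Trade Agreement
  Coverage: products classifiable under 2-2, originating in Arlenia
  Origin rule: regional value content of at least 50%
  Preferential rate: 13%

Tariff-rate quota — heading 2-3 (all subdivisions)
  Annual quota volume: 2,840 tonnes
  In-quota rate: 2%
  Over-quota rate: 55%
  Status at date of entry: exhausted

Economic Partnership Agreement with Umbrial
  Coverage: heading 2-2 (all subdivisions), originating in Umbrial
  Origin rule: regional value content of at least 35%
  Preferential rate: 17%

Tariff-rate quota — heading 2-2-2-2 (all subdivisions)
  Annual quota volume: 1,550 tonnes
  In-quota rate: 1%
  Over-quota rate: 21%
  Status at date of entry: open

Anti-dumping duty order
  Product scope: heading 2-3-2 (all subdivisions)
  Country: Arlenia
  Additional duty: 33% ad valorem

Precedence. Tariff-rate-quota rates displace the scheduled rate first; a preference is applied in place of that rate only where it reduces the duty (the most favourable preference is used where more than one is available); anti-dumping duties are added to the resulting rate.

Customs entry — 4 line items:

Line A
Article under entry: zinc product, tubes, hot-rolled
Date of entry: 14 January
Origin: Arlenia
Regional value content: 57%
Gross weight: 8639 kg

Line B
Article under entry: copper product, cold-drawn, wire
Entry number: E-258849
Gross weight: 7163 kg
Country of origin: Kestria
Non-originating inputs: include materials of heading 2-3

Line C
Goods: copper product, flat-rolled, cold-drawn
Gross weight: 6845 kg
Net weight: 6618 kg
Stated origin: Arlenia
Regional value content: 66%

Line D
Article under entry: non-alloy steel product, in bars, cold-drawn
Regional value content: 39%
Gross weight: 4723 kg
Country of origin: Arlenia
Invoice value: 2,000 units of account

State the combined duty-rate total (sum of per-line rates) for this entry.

201%

Line A: zinc → 2-1; tubes → 2-1-3; hot-rolled → 2-1-3-1. Scheduled 25%. Arlenia agreement on 2-2: 2-1-3-1 not covered. → 25%.
Line B: copper → 2-3; wire → 2-3-1; cold-drawn → 2-3-1-2. Scheduled 31%. quota on 2-3 exhausted → over-quota 55%; Kestria agreement on 2-1-2-2: 2-3-1-2 not covered. → 55%.
Line C: copper → 2-3; flat-rolled → 2-3-2; cold-drawn → 2-3-2-2. Scheduled 37%. quota on 2-3 exhausted → over-quota 55%; Arlenia agreement on 2-2: 2-3-2-2 not covered; anti-dumping (Arlenia, 2-3-2): +33%; total 55% + 33% = 88%. → 88%.
Line D: non-alloy steel → 2-2; in bars → 2-2-1; cold-drawn → 2-2-1-2. Scheduled 33%. Arlenia agreement on 2-2: RVC < 50%. → 33%.
Sum: 25% + 55% + 88% + 33% = 201%.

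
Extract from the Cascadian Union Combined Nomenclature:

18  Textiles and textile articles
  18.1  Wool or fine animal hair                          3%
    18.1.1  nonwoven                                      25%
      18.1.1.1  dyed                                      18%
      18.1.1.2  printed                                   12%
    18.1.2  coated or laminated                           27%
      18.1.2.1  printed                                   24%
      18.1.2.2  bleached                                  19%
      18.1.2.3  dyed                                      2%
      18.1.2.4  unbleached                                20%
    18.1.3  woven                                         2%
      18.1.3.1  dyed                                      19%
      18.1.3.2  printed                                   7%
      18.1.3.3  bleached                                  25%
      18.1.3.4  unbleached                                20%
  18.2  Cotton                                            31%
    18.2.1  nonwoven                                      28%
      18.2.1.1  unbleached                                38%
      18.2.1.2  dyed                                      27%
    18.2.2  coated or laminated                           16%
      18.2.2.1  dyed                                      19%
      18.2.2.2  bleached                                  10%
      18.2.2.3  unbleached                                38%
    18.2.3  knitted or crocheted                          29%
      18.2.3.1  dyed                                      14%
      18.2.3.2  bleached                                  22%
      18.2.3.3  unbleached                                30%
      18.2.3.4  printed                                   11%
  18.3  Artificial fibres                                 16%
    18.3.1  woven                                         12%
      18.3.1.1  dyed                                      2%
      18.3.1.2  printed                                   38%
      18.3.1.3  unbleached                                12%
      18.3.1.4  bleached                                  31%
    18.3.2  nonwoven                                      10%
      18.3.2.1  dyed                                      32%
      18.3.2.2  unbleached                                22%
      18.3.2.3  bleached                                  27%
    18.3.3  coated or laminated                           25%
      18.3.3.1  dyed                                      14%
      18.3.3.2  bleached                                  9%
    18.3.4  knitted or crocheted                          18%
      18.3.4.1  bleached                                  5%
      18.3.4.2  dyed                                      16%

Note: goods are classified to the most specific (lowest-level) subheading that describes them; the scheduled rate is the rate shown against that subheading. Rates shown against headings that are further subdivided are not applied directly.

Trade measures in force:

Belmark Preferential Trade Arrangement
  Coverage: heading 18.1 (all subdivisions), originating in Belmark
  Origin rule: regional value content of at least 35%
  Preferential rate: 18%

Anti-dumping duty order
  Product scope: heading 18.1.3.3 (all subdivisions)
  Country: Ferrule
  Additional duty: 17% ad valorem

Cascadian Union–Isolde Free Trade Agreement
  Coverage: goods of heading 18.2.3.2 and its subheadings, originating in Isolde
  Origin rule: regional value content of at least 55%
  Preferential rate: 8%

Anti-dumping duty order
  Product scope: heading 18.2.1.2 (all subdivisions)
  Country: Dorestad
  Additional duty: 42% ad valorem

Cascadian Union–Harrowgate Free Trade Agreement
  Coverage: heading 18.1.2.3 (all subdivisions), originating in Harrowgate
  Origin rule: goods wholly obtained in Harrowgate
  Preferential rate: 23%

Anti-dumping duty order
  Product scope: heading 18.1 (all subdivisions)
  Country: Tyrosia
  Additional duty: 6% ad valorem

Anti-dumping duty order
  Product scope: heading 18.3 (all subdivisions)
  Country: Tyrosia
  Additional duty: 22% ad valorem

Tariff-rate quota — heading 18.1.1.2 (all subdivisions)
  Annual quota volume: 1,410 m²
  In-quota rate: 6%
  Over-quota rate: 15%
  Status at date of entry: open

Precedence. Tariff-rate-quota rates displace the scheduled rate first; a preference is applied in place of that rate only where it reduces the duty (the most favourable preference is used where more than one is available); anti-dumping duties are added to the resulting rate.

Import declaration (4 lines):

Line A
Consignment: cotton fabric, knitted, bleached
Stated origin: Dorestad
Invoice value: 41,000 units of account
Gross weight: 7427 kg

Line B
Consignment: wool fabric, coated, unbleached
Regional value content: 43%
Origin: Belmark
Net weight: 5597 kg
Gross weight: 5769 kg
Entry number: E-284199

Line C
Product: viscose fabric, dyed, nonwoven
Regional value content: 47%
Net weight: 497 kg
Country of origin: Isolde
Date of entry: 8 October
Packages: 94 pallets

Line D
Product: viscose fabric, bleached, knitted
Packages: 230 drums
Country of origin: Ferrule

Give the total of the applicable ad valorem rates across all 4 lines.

Line A: cotton → 18.2; knitted → 18.2.3; bleached → 18.2.3.2. Scheduled 22%. No special measure applies. → 22%.
Line B: wool → 18.1; coated → 18.1.2; unbleached → 18.1.2.4. Scheduled 20%. Belmark agreement on 18.1: RVC ≥ 35% → 18% available; preferential 18%. → 18%.
Line C: viscose → 18.3; nonwoven → 18.3.2; dyed → 18.3.2.1. Scheduled 32%. Isolde agreement on 18.2.3.2: 18.3.2.1 not covered. → 32%.
Line D: viscose → 18.3; knitted → 18.3.4; bleached → 18.3.4.1. Scheduled 5%. No special measure applies. → 5%.
Sum: 22% + 18% + 32% + 5% = 77%.

77%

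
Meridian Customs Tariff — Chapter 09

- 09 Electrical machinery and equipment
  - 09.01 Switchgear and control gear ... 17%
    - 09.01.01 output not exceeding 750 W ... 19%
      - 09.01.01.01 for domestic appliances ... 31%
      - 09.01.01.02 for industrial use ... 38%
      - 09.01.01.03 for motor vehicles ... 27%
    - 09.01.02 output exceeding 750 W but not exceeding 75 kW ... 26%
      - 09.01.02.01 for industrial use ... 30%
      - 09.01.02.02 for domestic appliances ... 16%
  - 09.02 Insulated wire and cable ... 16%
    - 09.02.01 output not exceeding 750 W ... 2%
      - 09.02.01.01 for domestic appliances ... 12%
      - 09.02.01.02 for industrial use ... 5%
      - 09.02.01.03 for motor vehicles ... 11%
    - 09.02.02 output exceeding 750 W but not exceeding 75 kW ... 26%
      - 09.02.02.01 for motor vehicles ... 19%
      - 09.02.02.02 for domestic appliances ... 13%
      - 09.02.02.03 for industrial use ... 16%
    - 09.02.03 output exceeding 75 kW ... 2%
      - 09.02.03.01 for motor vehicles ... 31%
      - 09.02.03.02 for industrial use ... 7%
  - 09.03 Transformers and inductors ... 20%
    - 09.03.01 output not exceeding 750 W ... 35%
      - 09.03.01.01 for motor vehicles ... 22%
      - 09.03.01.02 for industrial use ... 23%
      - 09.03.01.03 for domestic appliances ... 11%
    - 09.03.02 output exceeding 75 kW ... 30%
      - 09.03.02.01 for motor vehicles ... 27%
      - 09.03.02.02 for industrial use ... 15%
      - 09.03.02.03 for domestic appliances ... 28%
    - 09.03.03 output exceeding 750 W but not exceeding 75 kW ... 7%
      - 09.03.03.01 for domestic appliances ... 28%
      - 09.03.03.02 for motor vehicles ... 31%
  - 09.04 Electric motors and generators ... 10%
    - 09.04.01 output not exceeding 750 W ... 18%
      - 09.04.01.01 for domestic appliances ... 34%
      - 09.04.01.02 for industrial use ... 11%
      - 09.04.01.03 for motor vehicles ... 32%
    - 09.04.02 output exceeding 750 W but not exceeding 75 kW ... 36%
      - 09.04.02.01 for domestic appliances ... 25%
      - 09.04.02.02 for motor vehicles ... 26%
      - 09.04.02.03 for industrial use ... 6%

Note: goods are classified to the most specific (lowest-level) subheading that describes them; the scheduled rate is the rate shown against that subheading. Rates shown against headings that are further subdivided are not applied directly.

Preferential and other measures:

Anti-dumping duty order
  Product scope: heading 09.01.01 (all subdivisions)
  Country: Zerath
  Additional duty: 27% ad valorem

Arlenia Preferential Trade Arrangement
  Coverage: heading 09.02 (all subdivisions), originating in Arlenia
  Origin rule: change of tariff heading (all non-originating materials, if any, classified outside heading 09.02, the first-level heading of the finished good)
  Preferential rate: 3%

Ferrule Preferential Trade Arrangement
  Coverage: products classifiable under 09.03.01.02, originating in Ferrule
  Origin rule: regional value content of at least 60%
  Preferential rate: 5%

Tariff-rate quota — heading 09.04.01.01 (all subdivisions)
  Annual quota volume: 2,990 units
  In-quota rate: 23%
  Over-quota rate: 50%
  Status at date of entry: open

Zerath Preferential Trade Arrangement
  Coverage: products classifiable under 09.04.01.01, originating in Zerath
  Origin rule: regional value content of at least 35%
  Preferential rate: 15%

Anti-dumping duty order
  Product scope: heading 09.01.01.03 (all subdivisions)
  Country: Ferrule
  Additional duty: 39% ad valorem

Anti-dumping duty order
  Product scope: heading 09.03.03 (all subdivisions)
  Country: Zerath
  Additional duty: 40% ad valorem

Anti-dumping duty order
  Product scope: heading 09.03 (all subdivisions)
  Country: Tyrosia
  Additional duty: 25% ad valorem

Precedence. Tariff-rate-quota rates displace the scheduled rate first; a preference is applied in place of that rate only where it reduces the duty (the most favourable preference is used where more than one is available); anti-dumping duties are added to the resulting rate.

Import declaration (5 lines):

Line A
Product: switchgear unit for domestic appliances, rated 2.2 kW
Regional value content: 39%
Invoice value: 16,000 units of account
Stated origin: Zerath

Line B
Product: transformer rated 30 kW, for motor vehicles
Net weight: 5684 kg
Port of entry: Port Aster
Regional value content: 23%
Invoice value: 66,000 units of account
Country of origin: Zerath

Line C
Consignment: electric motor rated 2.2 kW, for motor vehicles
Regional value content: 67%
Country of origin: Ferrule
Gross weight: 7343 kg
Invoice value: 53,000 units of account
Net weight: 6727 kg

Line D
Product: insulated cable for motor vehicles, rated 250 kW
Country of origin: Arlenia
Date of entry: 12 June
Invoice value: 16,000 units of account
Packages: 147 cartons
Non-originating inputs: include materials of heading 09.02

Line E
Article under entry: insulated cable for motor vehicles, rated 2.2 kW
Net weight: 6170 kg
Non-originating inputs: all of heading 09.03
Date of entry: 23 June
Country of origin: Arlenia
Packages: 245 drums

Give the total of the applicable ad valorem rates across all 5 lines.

Line A: switchgear unit → 09.01; rated 2.2 kW → 09.01.02; for domestic appliances → 09.01.02.02. Scheduled 16%. Zerath agreement on 09.04.01.01: 09.01.02.02 not covered. → 16%.
Line B: transformer → 09.03; rated 30 kW → 09.03.03; for motor vehicles → 09.03.03.02. Scheduled 31%. Zerath agreement on 09.04.01.01: 09.03.03.02 not covered; anti-dumping (Zerath, 09.03.03): +40%; total 31% + 40% = 71%. → 71%.
Line C: electric motor → 09.04; rated 2.2 kW → 09.04.02; for motor vehicles → 09.04.02.02. Scheduled 26%. Ferrule agreement on 09.03.01.02: 09.04.02.02 not covered. → 26%.
Line D: insulated cable → 09.02; rated 250 kW → 09.02.03; for motor vehicles → 09.02.03.01. Scheduled 31%. Arlenia agreement on 09.02: CTH not met. → 31%.
Line E: insulated cable → 09.02; rated 2.2 kW → 09.02.02; for motor vehicles → 09.02.02.01. Scheduled 19%. Arlenia agreement on 09.02: CTH met → 3% available; preferential 3%. → 3%.
Sum: 16% + 71% + 26% + 31% + 3% = 147%.

147%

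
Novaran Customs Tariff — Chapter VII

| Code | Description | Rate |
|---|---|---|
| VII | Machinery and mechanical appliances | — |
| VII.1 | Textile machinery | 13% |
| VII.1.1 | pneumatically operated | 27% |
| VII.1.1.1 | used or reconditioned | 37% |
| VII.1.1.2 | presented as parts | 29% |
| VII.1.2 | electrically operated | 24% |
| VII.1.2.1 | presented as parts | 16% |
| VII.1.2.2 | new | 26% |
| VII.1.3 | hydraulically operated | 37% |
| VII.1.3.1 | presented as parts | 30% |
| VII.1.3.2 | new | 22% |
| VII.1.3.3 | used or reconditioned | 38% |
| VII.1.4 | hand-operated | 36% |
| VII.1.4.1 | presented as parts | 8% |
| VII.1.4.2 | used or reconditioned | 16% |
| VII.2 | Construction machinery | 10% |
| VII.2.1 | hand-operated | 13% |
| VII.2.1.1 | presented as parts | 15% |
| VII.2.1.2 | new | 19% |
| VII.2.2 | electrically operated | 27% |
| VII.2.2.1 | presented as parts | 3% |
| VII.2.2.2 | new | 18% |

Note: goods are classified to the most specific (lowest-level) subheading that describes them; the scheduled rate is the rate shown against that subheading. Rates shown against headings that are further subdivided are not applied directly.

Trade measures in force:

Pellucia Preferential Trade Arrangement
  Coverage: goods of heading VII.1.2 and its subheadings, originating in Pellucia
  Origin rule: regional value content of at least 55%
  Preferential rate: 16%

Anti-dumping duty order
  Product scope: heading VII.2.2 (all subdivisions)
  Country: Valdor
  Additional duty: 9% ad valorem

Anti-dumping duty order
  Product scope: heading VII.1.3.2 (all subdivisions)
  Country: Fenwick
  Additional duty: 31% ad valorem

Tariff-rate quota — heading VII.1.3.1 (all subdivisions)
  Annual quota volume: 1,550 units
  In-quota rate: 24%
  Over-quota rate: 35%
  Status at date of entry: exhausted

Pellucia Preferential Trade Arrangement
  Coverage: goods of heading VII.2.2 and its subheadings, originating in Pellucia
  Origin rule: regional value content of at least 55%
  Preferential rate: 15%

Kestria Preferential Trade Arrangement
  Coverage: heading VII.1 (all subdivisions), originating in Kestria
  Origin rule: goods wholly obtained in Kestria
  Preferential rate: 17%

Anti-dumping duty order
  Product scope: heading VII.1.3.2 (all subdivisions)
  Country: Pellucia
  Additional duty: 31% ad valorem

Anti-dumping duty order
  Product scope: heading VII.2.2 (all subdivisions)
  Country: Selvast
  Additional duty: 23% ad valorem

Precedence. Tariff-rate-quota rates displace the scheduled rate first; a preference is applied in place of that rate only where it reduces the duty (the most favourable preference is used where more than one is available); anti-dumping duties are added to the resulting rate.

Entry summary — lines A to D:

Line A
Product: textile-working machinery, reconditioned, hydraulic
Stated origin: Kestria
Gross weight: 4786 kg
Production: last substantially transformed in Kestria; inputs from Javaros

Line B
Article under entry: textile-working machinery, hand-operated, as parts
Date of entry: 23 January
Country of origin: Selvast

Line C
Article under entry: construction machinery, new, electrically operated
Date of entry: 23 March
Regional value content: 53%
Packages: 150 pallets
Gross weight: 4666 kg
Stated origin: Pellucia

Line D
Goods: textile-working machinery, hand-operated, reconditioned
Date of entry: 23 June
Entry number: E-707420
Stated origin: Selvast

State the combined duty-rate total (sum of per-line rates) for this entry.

Line A: textile-working → VII.1; hydraulic → VII.1.3; reconditioned → VII.1.3.3. Scheduled 38%. Kestria agreement on VII.1: not wholly obtained. → 38%.
Line B: textile-working → VII.1; hand-operated → VII.1.4; as parts → VII.1.4.1. Scheduled 8%. No special measure applies. → 8%.
Line C: construction → VII.2; electrically operated → VII.2.2; new → VII.2.2.2. Scheduled 18%. Pellucia agreement on VII.1.2: VII.2.2.2 not covered; Pellucia agreement on VII.2.2: RVC < 55%. → 18%.
Line D: textile-working → VII.1; hand-operated → VII.1.4; reconditioned → VII.1.4.2. Scheduled 16%. No special measure applies. → 16%.
Sum: 38% + 8% + 18% + 16% = 80%.

80%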